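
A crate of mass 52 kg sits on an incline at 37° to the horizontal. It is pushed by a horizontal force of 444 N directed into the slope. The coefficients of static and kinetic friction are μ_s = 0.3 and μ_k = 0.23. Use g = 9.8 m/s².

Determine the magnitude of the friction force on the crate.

Normal direction: N = m g cos θ + P sin θ = 674.2 N.
Along the incline, the net driving force (taking up-slope positive) is P cos θ − m g sin θ = 354.6 − 306.7 = 47.91 N, so equilibrium requires friction f = -47.91 N (down-slope).
The limit of static friction is μ_s N = 202.3 N.
Since 47.91 N is within the 202.3 N limit, the crate stays put and friction is exactly 47.9 N.

f ≈ 47.9 N (down the incline)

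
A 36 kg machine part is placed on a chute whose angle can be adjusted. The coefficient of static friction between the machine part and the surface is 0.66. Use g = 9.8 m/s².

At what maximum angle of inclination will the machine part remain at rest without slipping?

θ_max ≈ 33.4°

At the slip threshold, m g sin θ = μ_s · m g cos θ, so tan θ = μ_s.
θ_max = arctan(0.66) = 33.4°.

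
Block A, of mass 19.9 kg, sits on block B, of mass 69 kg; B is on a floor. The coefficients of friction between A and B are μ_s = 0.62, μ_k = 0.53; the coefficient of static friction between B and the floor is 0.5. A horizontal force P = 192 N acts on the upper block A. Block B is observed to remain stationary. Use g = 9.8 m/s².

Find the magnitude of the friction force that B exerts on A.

f ≈ 103 N

The normal force B exerts on A is simply A's weight, N₁ = 195 N.
So the A–B interface can sustain at most μ_s N₁ = 120.9 N of static friction.
Since P = 192 N > 120.9 N, A slides on B; the A–B friction is kinetic: f₁ = μ_k N₁ = 0.53×195 = 103 N.
B experiences an equal 103 N forward from A (third law). B is in equilibrium, so the floor supplies f₂ = 103 N of static friction (limit μ_s(m_A+m_B)g = 435.6 N, not exceeded).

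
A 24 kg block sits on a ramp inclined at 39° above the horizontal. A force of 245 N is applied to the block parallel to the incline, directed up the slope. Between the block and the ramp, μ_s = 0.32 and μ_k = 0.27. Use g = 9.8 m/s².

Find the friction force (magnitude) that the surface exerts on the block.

f ≈ 49.4 N (down the incline)

Perpendicular to the surface, N = m g cos θ = 24·9.8·cos 39° = 182.8 N.
For equilibrium along the incline the friction force must supply f = m g sin θ − P = 148 − 245 = -96.98 N (positive meaning up-slope).
Maximum static friction available: μ_s N = 0.32 × 182.8 = 58.49 N.
Since |-96.98| > 58.49 N, static friction cannot hold it; the block slides up the incline and kinetic friction applies: f = μ_k N = 0.27 × 182.8 = 49.4 N.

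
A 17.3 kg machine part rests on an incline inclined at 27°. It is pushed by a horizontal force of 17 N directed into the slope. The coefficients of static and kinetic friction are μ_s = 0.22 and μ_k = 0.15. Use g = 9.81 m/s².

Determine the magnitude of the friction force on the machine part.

The horizontal push has a component P sin θ into the surface, so N = m g cos θ + P sin θ = 151.2 + 7.718 = 158.9 N.
Parallel to the incline: P cos θ − m g sin θ = 15.15 − 77.05 = -61.9 N; the friction needed to balance this is 61.9 N acting up the slope.
The limit of static friction is μ_s N = 34.97 N.
The required 61.9 N exceeds the static limit, so the machine part slides down-slope and f = μ_k N = 0.15×158.9 = 23.8 N.

f ≈ 23.8 N (up the incline)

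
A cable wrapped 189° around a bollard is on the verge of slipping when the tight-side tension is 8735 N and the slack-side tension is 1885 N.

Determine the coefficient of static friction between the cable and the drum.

T₂/T₁ = e^{μβ} → μ = ln(T₂/T₁)/β.
β = 189° = 3.299 rad.
μ = ln(8735/1885)/3.299 = ln(4.634)/3.299 = 0.465.

μ ≈ 0.465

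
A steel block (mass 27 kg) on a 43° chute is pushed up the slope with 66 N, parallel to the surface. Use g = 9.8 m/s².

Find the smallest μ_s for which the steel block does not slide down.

N = m g cos θ = 193.5 N.
Friction must make up the shortfall along the incline: f = m g sin θ − P = 180.5 − 66 = 114.5 N.
At the threshold f = μ_s N, so μ_s,min = 114.5/193.5 = 0.591.

μ_s,min ≈ 0.591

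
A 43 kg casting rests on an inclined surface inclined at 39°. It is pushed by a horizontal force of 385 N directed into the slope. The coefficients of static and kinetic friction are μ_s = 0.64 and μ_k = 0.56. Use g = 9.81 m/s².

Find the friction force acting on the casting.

Resolve perpendicular to the incline: N = m g cos θ + P sin θ = 43×9.81×cos 39° + 385×sin 39° = 570.1 N.
Along the incline, the net driving force (taking up-slope positive) is P cos θ − m g sin θ = 299.2 − 265.5 = 33.73 N, so equilibrium requires friction f = -33.73 N (down-slope).
Maximum static friction: μ_s N = 0.64 × 570.1 = 364.9 N.
|f_req| = 33.73 ≤ 364.9 N → the casting is in equilibrium; friction equals the required value.

f ≈ 33.7 N (down the incline)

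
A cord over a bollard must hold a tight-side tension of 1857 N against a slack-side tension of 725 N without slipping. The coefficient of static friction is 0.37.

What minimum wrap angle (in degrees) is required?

β_min ≈ 146°

T₂/T₁ = e^{μβ} → β = ln(T₂/T₁)/μ.
β = ln(1857/725)/0.37 = 0.9405/0.37 = 2.542 rad.
In degrees: β = 2.542 × 180/π = 146°.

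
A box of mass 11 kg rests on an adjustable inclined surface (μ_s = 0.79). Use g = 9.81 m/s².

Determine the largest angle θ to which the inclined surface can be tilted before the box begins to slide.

θ_max ≈ 38.3°

At the slip threshold, m g sin θ = μ_s · m g cos θ, so tan θ = μ_s.
θ_max = arctan(0.79) = 38.3°.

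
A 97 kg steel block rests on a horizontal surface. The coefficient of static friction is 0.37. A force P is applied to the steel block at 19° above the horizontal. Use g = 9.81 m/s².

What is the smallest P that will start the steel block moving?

N = m g − P sin α (the pull lifts the steel block).
At impending slip, P cos α = μ_s N = μ_s (m g − P sin α).
Solving: P (cos α + μ_s sin α) = μ_s m g → P = 0.37×952/(cos 19° + 0.37 sin 19°) = 352/1.066 = 330 N.

P ≈ 330 N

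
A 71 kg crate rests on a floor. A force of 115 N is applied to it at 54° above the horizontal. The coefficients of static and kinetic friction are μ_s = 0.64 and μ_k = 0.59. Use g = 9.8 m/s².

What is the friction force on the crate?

The vertical component of P reduces the normal force: N = m g − P sin α = 695.8 − 93.04 = 602.8 N.
For equilibrium, f = P cos α = 115×cos 54° = 67.6 N.
μ_s N = 0.64 × 602.8 = 385.8 N.
67.6 ≤ 385.8 N → static; friction equals the required 67.6 N.

f ≈ 67.6 N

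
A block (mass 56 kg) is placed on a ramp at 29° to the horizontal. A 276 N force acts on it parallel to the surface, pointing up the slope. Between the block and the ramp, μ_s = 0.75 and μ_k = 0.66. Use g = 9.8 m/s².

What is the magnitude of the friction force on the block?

Perpendicular to the surface, N = m g cos θ = 56·9.8·cos 29° = 480 N.
The friction needed for equilibrium is m g sin θ − P = 266.1 − 276 = -9.936 N, measured positive up-slope.
The static-friction ceiling is μ_s N = 0.75 × 480 = 360 N.
Since |-9.936| ≤ 360 N, the block remains in static equilibrium and friction takes exactly the required value.

f ≈ 9.94 N (down the incline)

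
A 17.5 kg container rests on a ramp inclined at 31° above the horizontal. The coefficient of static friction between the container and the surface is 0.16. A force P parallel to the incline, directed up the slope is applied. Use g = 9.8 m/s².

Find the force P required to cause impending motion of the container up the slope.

At impending motion up the slope, friction acts down-slope at its limit: f = μ_s N.
P is parallel to the surface, so N = m g cos θ = 147 N.
Along the incline: P = m g sin θ + μ_s N = 88.3 + 0.16×147 = 112 N.

P ≈ 112 N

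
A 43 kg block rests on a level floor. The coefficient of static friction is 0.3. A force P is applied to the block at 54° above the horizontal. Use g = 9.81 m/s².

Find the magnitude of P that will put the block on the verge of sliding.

P ≈ 152 N

N = m g − P sin α (the pull lifts the block).
At impending slip, P cos α = μ_s N = μ_s (m g − P sin α).
Solving: P (cos α + μ_s sin α) = μ_s m g → P = 0.3×422/(cos 54° + 0.3 sin 54°) = 127/0.8305 = 152 N.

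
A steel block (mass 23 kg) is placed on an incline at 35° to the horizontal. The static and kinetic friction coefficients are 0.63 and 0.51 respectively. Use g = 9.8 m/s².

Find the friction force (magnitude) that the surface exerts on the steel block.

Perpendicular to the surface, N = m g cos θ = 23·9.8·cos 35° = 184.6 N.
For equilibrium along the incline, friction must balance the weight component: f = m g sin θ = 129.3 N up the slope.
Maximum static friction available: μ_s N = 0.63 × 184.6 = 116.3 N.
Since |129.3| > 116.3 N, static friction cannot hold it; the steel block slides down the incline and kinetic friction applies: f = μ_k N = 0.51 × 184.6 = 94.2 N.

f ≈ 94.2 N (up the incline)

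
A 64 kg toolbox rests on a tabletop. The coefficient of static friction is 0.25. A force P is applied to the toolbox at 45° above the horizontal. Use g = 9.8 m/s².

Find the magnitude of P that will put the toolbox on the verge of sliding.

N = m g − P sin α (the pull lifts the toolbox).
At impending slip, P cos α = μ_s N = μ_s (m g − P sin α).
Solving: P (cos α + μ_s sin α) = μ_s m g → P = 0.25×627/(cos 45° + 0.25 sin 45°) = 157/0.8839 = 177 N.

P ≈ 177 N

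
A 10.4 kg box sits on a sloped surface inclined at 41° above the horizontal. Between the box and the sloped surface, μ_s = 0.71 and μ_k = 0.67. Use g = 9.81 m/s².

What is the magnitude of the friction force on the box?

f ≈ 51.6 N (up the incline)

Normal force: N = m g cos θ = 10.4 × 9.81 × cos 41° = 77 N.
For equilibrium along the incline, friction must balance the weight component: f = m g sin θ = 66.93 N up the slope.
Static friction can supply at most μ_s N = 54.67 N.
Since |66.93| > 54.67 N, static friction cannot hold it; the box slides down the incline and kinetic friction applies: f = μ_k N = 0.67 × 77 = 51.6 N.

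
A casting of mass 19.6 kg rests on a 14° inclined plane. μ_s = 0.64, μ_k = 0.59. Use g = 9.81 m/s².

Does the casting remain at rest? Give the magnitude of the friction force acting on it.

N = m g cos θ = 187 N.
Down-slope weight component: m g sin θ = 46.5 N.
μ_s N = 119 N.
46.5 ≤ 119 N, so it stays put; friction = 46.5 N.

f ≈ 46.5 N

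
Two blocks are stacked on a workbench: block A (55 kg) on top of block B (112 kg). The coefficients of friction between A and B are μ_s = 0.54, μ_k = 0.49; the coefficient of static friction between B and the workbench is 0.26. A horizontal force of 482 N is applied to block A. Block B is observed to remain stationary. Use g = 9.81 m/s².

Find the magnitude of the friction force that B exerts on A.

Normal force at the A–B interface: N₁ = m_A g = 539.6 N.
Maximum static friction on A from B: μ_s N₁ = 0.54×539.6 = 291.4 N.
Since P = 482 N > 291.4 N, A slides on B; the A–B friction is kinetic: f₁ = μ_k N₁ = 0.49×539.6 = 264 N.
By Newton's third law B feels 264 N forward from A. With B stationary, the floor's static friction on B balances it: f₂ = 264 N (well within μ_s(m_A+m_B)g = 426 N).

f ≈ 264 N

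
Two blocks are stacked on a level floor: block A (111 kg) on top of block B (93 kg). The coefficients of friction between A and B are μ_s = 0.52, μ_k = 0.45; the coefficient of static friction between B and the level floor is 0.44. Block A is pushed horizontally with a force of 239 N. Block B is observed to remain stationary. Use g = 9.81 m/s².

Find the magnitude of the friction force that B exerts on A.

The normal force B exerts on A is simply A's weight, N₁ = 1089 N.
Maximum static friction on A from B: μ_s N₁ = 0.52×1089 = 566.2 N.
P = 239 N is within that limit, so A and B move together (both at rest); the A–B friction is simply f₁ = P = 239 N.
By Newton's third law B feels 239 N forward from A. With B stationary, the floor's static friction on B balances it: f₂ = 239 N (well within μ_s(m_A+m_B)g = 880.5 N).

f ≈ 239 N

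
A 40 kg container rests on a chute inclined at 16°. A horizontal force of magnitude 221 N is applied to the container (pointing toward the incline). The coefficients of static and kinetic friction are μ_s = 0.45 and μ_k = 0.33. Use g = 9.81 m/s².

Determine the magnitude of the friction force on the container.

f ≈ 104 N (down the incline)

The horizontal push has a component P sin θ into the surface, so N = m g cos θ + P sin θ = 377.2 + 60.92 = 438.1 N.
Parallel to the incline: P cos θ − m g sin θ = 212.4 − 108.2 = 104.3 N; the friction needed to balance this is 104.3 N acting down the slope.
The limit of static friction is μ_s N = 197.2 N.
Since 104.3 N is within the 197.2 N limit, the container stays put and friction is exactly 104 N.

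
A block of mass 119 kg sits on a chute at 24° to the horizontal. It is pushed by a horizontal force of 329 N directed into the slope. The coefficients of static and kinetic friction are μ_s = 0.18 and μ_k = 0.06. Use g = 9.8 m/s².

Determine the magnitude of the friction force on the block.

The horizontal push has a component P sin θ into the surface, so N = m g cos θ + P sin θ = 1065 + 133.8 = 1199 N.
Along the incline, the net driving force (taking up-slope positive) is P cos θ − m g sin θ = 300.6 − 474.3 = -173.8 N, so equilibrium requires friction f = 173.8 N (up-slope).
The limit of static friction is μ_s N = 215.9 N.
Since 173.8 N is within the 215.9 N limit, the block stays put and friction is exactly 174 N.

f ≈ 174 N (up the incline)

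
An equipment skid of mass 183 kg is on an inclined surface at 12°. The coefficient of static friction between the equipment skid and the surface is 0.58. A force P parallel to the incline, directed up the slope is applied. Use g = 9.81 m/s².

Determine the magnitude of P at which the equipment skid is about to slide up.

P ≈ 1390 N

At impending motion up the slope, friction acts down-slope at its limit: f = μ_s N.
P is parallel to the surface, so N = m g cos θ = 1760 N.
Along the incline: P = m g sin θ + μ_s N = 373 + 0.58×1760 = 1390 N.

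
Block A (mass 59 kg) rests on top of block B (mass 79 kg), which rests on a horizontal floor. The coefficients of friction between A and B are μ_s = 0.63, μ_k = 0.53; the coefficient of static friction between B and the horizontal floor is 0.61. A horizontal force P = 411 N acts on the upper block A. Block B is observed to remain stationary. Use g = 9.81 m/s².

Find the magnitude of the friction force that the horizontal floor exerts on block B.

Normal force at the A–B interface: N₁ = m_A g = 578.8 N.
Maximum static friction on A from B: μ_s N₁ = 0.63×578.8 = 364.6 N.
Since P = 411 N > 364.6 N, A slides on B; the A–B friction is kinetic: f₁ = μ_k N₁ = 0.53×578.8 = 307 N.
B experiences an equal 307 N forward from A (third law). B is in equilibrium, so the floor supplies f₂ = 307 N of static friction (limit μ_s(m_A+m_B)g = 825.8 N, not exceeded).

f ≈ 307 N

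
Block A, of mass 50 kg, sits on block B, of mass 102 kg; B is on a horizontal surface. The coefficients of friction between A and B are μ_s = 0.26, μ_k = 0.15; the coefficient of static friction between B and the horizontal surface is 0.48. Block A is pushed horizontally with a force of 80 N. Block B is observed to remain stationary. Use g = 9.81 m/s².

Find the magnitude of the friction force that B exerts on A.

The normal force B exerts on A is simply A's weight, N₁ = 490.5 N.
Maximum static friction on A from B: μ_s N₁ = 0.26×490.5 = 127.5 N.
P = 80 N is within that limit, so A and B move together (both at rest); the A–B friction is simply f₁ = P = 80 N.
By Newton's third law B feels 80 N forward from A. With B stationary, the floor's static friction on B balances it: f₂ = 80 N (well within μ_s(m_A+m_B)g = 715.7 N).

f ≈ 80 N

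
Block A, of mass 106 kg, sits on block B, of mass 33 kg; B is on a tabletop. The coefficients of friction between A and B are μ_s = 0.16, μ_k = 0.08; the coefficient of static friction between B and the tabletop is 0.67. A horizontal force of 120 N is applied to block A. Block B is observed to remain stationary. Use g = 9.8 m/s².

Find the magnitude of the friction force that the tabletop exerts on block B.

f ≈ 120 N

Normal force at the A–B interface: N₁ = m_A g = 1039 N.
Maximum static friction on A from B: μ_s N₁ = 0.16×1039 = 166.2 N.
Since P = 120 N ≤ 166.2 N, A does not slip on B; friction on A equals P = 120 N.
By Newton's third law B feels 120 N forward from A. With B stationary, the floor's static friction on B balances it: f₂ = 120 N (well within μ_s(m_A+m_B)g = 912.7 N).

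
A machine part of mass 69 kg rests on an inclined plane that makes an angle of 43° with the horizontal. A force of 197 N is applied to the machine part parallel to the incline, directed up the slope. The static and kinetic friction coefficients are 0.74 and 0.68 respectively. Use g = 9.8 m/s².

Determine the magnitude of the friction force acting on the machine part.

Perpendicular to the surface, N = m g cos θ = 69·9.8·cos 43° = 494.5 N.
The friction needed for equilibrium is m g sin θ − P = 461.2 − 197 = 264.2 N, measured positive up-slope.
Static friction can supply at most μ_s N = 366 N.
Since |264.2| ≤ 366 N, the machine part remains in static equilibrium and friction takes exactly the required value.

f ≈ 264 N (up the incline)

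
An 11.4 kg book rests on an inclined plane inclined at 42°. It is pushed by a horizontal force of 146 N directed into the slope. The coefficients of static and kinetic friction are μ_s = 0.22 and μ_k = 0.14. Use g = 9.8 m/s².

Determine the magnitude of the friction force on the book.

f ≈ 33.7 N (down the incline)

Resolve perpendicular to the incline: N = m g cos θ + P sin θ = 11.4×9.8×cos 42° + 146×sin 42° = 180.7 N.
Parallel to the incline: P cos θ − m g sin θ = 108.5 − 74.76 = 33.74 N; the friction needed to balance this is 33.74 N acting down the slope.
The limit of static friction is μ_s N = 39.76 N.
|f_req| = 33.74 ≤ 39.76 N → the book is in equilibrium; friction equals the required value.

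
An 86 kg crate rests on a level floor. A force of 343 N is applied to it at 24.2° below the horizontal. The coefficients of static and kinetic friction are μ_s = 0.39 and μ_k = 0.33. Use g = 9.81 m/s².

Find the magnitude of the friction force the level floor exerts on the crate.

N = m g + P sin α = 843.7 + 343×sin 24.2° = 984.3 N.
Horizontally, friction must balance P cos α = 312.9 N.
The static-friction limit is μ_s N = 383.9 N.
312.9 ≤ 383.9 N → static; friction equals the required 313 N.

f ≈ 313 N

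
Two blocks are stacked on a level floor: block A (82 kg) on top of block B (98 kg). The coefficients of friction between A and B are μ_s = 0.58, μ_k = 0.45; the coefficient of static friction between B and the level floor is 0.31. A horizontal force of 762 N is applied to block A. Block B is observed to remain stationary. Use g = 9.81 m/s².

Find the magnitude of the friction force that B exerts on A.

f ≈ 362 N

The normal force B exerts on A is simply A's weight, N₁ = 804.4 N.
So the A–B interface can sustain at most μ_s N₁ = 466.6 N of static friction.
P = 762 N exceeds that limit, so A slips over B and the interface friction becomes kinetic: f₁ = μ_k N₁ = 0.45×804.4 = 362 N.
By Newton's third law B feels 362 N forward from A. With B stationary, the floor's static friction on B balances it: f₂ = 362 N (well within μ_s(m_A+m_B)g = 547.4 N).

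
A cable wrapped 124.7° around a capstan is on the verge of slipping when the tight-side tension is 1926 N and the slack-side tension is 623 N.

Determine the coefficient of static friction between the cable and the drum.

T₂/T₁ = e^{μβ} → μ = ln(T₂/T₁)/β.
β = 124.7° = 2.176 rad.
μ = ln(1926/623)/2.176 = ln(3.091)/2.176 = 0.519.

μ ≈ 0.519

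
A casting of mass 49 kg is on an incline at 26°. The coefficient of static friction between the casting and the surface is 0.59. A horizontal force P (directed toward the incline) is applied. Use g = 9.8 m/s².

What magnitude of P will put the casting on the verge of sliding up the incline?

P ≈ 727 N

At impending motion up the slope, friction acts down-slope at its limit: f = μ_s N.
Perpendicular to the incline: N = m g cos θ + P sin θ.
Along the incline: P cos θ = m g sin θ + μ_s N = m g sin θ + μ_s (m g cos θ + P sin θ).
Solving, P (cos θ − μ_s sin θ) = m g (sin θ + μ_s cos θ), so P = 49×9.8×(sin 26° + 0.59 cos 26°)/(cos 26° − 0.59 sin 26°) = 480×0.9687/0.6402 = 727 N.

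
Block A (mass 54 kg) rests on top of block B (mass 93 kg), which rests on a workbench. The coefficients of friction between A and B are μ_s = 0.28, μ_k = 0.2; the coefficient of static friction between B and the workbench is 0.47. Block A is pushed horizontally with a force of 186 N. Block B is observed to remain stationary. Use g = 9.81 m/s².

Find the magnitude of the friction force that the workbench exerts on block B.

f ≈ 106 N

Normal force at the A–B interface: N₁ = m_A g = 529.7 N.
So the A–B interface can sustain at most μ_s N₁ = 148.3 N of static friction.
P = 186 N exceeds that limit, so A slips over B and the interface friction becomes kinetic: f₁ = μ_k N₁ = 0.2×529.7 = 106 N.
By Newton's third law B feels 106 N forward from A. With B stationary, the floor's static friction on B balances it: f₂ = 106 N (well within μ_s(m_A+m_B)g = 677.8 N).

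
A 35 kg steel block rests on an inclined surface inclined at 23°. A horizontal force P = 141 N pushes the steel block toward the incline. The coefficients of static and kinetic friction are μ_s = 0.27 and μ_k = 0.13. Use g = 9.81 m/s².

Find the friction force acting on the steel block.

f ≈ 4.37 N (up the incline)

Resolve perpendicular to the incline: N = m g cos θ + P sin θ = 35×9.81×cos 23° + 141×sin 23° = 371.1 N.
Along the incline, the net driving force (taking up-slope positive) is P cos θ − m g sin θ = 129.8 − 134.2 = -4.366 N, so equilibrium requires friction f = 4.366 N (up-slope).
The limit of static friction is μ_s N = 100.2 N.
|f_req| = 4.366 ≤ 100.2 N → the steel block is in equilibrium; friction equals the required value.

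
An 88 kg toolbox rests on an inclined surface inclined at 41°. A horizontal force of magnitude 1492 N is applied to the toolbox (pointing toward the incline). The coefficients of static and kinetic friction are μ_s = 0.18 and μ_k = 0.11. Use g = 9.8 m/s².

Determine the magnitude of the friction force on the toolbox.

f ≈ 179 N (down the incline)

Normal direction: N = m g cos θ + P sin θ = 1630 N.
Along the incline, the net driving force (taking up-slope positive) is P cos θ − m g sin θ = 1126 − 565.8 = 560.2 N, so equilibrium requires friction f = -560.2 N (down-slope).
Maximum static friction: μ_s N = 0.18 × 1630 = 293.3 N.
The required 560.2 N exceeds the static limit, so the toolbox slides up-slope and f = μ_k N = 0.11×1630 = 179 N.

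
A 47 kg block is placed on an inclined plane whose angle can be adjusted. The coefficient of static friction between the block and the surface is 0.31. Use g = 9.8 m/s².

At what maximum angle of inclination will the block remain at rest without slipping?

θ_max ≈ 17.2°

At the slip threshold, m g sin θ = μ_s · m g cos θ, so tan θ = μ_s.
θ_max = arctan(0.31) = 17.2°.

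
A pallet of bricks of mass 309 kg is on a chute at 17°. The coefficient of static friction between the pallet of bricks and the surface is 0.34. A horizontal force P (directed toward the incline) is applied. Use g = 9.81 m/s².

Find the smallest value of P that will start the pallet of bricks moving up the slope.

At impending motion up the slope, friction acts down-slope at its limit: f = μ_s N.
Perpendicular to the incline: N = m g cos θ + P sin θ.
Along the incline: P cos θ = m g sin θ + μ_s N = m g sin θ + μ_s (m g cos θ + P sin θ).
Solving, P (cos θ − μ_s sin θ) = m g (sin θ + μ_s cos θ), so P = 309×9.81×(sin 17° + 0.34 cos 17°)/(cos 17° − 0.34 sin 17°) = 3030×0.6175/0.8569 = 2180 N.

P ≈ 2180 N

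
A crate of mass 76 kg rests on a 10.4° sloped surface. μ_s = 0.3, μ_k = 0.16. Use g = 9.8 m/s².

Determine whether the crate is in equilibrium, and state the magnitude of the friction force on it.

N = m g cos θ = 733 N.
Down-slope weight component: m g sin θ = 134 N.
μ_s N = 220 N.
134 ≤ 220 N, so it stays put; friction = 134 N.

f ≈ 134 N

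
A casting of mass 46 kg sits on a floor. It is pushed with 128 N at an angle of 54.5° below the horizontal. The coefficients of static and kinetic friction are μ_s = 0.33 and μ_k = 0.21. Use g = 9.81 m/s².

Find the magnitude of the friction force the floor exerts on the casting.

f ≈ 74.3 N

Vertical equilibrium gives N = m g + P sin α = 555.5 N.
The horizontal driving force is P cos α = 74.33 N, so equilibrium needs friction f = 74.33 N.
μ_s N = 0.33 × 555.5 = 183.3 N.
Since 74.33 N does not exceed the limit, the casting stays at rest and f = 74.3 N.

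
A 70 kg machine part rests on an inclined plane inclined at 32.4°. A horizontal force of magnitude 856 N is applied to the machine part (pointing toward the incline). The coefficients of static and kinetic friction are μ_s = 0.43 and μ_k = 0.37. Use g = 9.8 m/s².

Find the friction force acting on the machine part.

f ≈ 355 N (down the incline)

Resolve perpendicular to the incline: N = m g cos θ + P sin θ = 70×9.8×cos 32.4° + 856×sin 32.4° = 1038 N.
Parallel to the incline: P cos θ − m g sin θ = 722.7 − 367.6 = 355.2 N; the friction needed to balance this is 355.2 N acting down the slope.
Maximum static friction: μ_s N = 0.43 × 1038 = 446.3 N.
Since 355.2 N is within the 446.3 N limit, the machine part stays put and friction is exactly 355 N.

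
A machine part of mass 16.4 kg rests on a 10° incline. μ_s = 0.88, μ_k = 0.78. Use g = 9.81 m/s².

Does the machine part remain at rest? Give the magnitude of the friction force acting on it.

f ≈ 27.9 N

N = m g cos θ = 158 N.
Down-slope weight component: m g sin θ = 27.9 N.
μ_s N = 139 N.
27.9 ≤ 139 N, so it stays put; friction = 27.9 N.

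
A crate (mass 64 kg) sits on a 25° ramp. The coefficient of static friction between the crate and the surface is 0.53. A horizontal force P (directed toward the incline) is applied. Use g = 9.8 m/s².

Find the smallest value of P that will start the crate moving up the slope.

P ≈ 830 N

At impending motion up the slope, friction acts down-slope at its limit: f = μ_s N.
Perpendicular to the incline: N = m g cos θ + P sin θ.
Along the incline: P cos θ = m g sin θ + μ_s N = m g sin θ + μ_s (m g cos θ + P sin θ).
Solving, P (cos θ − μ_s sin θ) = m g (sin θ + μ_s cos θ), so P = 64×9.8×(sin 25° + 0.53 cos 25°)/(cos 25° − 0.53 sin 25°) = 627×0.903/0.6823 = 830 N.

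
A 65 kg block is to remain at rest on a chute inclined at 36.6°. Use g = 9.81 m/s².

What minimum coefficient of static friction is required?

At the slip threshold m g sin θ = μ_s m g cos θ, so μ_s,min = tan θ.
μ_s,min = tan 36.6° = 0.743.

μ_s,min ≈ 0.743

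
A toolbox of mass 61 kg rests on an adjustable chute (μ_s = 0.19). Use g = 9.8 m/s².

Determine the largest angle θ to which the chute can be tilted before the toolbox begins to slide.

θ_max ≈ 10.8°

At the slip threshold, m g sin θ = μ_s · m g cos θ, so tan θ = μ_s.
θ_max = arctan(0.19) = 10.8°.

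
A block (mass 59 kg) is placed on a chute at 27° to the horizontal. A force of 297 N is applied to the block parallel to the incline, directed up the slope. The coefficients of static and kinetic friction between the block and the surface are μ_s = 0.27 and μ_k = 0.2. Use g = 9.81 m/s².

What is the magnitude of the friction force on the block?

Perpendicular to the surface, N = m g cos θ = 59·9.81·cos 27° = 515.7 N.
For equilibrium along the incline the friction force must supply f = m g sin θ − P = 262.8 − 297 = -34.23 N (positive meaning up-slope).
The static-friction ceiling is μ_s N = 0.27 × 515.7 = 139.2 N.
Since |-34.23| ≤ 139.2 N, the block remains in static equilibrium and friction takes exactly the required value.

f ≈ 34.2 N (down the incline)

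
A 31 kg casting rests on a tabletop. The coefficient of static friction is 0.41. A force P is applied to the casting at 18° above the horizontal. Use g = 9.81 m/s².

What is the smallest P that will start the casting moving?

N = m g − P sin α (the pull lifts the casting).
At impending slip, P cos α = μ_s N = μ_s (m g − P sin α).
Solving: P (cos α + μ_s sin α) = μ_s m g → P = 0.41×304/(cos 18° + 0.41 sin 18°) = 125/1.078 = 116 N.

P ≈ 116 N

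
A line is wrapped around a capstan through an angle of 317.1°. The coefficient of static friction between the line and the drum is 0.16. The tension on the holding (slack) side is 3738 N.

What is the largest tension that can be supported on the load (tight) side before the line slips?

At impending slip the capstan equation gives T₂/T₁ = e^{μβ} with β in radians.
β = 317.1° × π/180 = 5.534 rad.
e^{μβ} = e^{0.16×5.534} = 2.424.
T₂ = T₁ · e^{μβ} = 3738 × 2.424 = 9060 N.

T_max ≈ 9060 N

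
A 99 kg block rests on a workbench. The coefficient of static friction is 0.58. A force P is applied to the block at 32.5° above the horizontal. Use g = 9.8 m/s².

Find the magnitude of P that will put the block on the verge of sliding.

N = m g − P sin α (the pull lifts the block).
At impending slip, P cos α = μ_s N = μ_s (m g − P sin α).
Solving: P (cos α + μ_s sin α) = μ_s m g → P = 0.58×970/(cos 32.5° + 0.58 sin 32.5°) = 563/1.155 = 487 N.

P ≈ 487 N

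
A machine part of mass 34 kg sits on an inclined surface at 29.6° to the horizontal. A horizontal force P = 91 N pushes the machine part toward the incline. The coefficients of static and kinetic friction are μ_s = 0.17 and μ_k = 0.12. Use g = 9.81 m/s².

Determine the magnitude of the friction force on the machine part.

f ≈ 40.2 N (up the incline)

The horizontal push has a component P sin θ into the surface, so N = m g cos θ + P sin θ = 290 + 44.95 = 335 N.
Parallel to the incline: P cos θ − m g sin θ = 79.12 − 164.7 = -85.63 N; the friction needed to balance this is 85.63 N acting up the slope.
Maximum static friction: μ_s N = 0.17 × 335 = 56.94 N.
The required 85.63 N exceeds the static limit, so the machine part slides down-slope and f = μ_k N = 0.12×335 = 40.2 N.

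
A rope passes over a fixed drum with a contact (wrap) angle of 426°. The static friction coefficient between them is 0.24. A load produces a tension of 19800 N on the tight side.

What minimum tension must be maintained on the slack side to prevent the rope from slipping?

Capstan equation at impending slip: T_tight/T_slack = e^{μβ}.
β = 426° = 7.435 rad; e^{μβ} = e^{0.24×7.435} = 5.956.
T_slack = T_tight / e^{μβ} = 19800 / 5.956 = 3320 N.

T_min ≈ 3320 N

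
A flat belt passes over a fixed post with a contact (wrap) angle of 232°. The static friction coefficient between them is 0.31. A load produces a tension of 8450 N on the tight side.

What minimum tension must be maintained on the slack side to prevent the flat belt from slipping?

Capstan equation at impending slip: T_tight/T_slack = e^{μβ}.
β = 232° = 4.049 rad; e^{μβ} = e^{0.31×4.049} = 3.509.
T_slack = T_tight / e^{μβ} = 8450 / 3.509 = 2410 N.

T_min ≈ 2410 N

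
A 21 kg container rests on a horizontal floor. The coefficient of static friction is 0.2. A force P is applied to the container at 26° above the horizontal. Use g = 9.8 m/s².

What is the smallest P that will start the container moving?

N = m g − P sin α (the pull lifts the container).
At impending slip, P cos α = μ_s N = μ_s (m g − P sin α).
Solving: P (cos α + μ_s sin α) = μ_s m g → P = 0.2×206/(cos 26° + 0.2 sin 26°) = 41.2/0.9865 = 41.7 N.

P ≈ 41.7 N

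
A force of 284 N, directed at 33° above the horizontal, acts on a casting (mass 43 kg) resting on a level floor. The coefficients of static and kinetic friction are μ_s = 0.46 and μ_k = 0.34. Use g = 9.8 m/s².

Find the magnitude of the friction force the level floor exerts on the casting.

Vertical equilibrium gives N = m g − P sin α = 266.7 N.
For equilibrium, f = P cos α = 284×cos 33° = 238.2 N.
μ_s N = 0.46 × 266.7 = 122.7 N.
238.2 > 122.7 N → the casting slides; f = μ_k N = 0.34×266.7 = 90.7 N.

f ≈ 90.7 N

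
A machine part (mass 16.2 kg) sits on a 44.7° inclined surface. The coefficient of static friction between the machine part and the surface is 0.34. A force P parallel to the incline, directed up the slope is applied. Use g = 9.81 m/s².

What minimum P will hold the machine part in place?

The machine part tends to slide down (tan θ > μ_s), so at the point of impending slip friction acts up-slope at its limit: f = μ_s N.
P is parallel to the surface, so N = m g cos θ = 113 N.
Along the incline: P + μ_s N = m g sin θ, so P = 112 − 0.34×113 = 73.4 N.

P_min ≈ 73.4 N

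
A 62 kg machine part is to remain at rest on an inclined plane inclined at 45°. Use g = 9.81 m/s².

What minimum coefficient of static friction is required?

μ_s,min ≈ 1

At the slip threshold m g sin θ = μ_s m g cos θ, so μ_s,min = tan θ.
μ_s,min = tan 45° = 1.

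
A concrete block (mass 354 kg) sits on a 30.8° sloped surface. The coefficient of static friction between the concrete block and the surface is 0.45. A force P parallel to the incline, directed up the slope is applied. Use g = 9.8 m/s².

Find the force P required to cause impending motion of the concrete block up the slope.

At impending motion up the slope, friction acts down-slope at its limit: f = μ_s N.
P is parallel to the surface, so N = m g cos θ = 2980 N.
Along the incline: P = m g sin θ + μ_s N = 1780 + 0.45×2980 = 3120 N.

P ≈ 3120 N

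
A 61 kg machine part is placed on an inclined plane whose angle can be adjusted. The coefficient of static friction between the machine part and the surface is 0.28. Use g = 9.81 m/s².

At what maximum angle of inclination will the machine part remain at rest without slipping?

At the slip threshold, m g sin θ = μ_s · m g cos θ, so tan θ = μ_s.
θ_max = arctan(0.28) = 15.6°.

θ_max ≈ 15.6°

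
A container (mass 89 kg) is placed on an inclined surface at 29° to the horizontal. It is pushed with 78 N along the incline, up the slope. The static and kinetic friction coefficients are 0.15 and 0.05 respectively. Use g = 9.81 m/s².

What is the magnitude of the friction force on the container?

Perpendicular to the surface, N = m g cos θ = 89·9.81·cos 29° = 763.6 N.
Parallel to the incline, ΣF = 0 gives f = m g sin θ − P = 423.3 − 78 = 345.3 N (up-slope positive).
Static friction can supply at most μ_s N = 114.5 N.
|345.3| exceeds 114.5 N, so the container slips down-slope; friction is kinetic, f = μ_k N = 0.05×763.6 = 38.2 N.

f ≈ 38.2 N (up the incline)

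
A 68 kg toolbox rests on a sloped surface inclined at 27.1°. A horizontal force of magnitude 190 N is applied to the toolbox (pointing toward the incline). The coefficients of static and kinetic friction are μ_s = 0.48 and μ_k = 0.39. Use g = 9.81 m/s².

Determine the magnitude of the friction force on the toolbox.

The horizontal push has a component P sin θ into the surface, so N = m g cos θ + P sin θ = 593.8 + 86.55 = 680.4 N.
Parallel to the incline: P cos θ − m g sin θ = 169.1 − 303.9 = -134.7 N; the friction needed to balance this is 134.7 N acting up the slope.
The limit of static friction is μ_s N = 326.6 N.
Since 134.7 N is within the 326.6 N limit, the toolbox stays put and friction is exactly 135 N.

f ≈ 135 N (up the incline)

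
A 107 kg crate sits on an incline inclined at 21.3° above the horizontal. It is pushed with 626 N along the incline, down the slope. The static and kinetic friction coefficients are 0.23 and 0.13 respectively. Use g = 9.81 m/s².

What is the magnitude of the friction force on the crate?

The normal reaction is N = m g cos θ = 978 N.
Parallel to the incline, ΣF = 0 gives f = m g sin θ + P = 381.3 + 626 = 1007 N (up-slope positive).
The static-friction ceiling is μ_s N = 0.23 × 978 = 224.9 N.
|1007| exceeds 224.9 N, so the crate slips down-slope; friction is kinetic, f = μ_k N = 0.13×978 = 127 N.

f ≈ 127 N (up the incline)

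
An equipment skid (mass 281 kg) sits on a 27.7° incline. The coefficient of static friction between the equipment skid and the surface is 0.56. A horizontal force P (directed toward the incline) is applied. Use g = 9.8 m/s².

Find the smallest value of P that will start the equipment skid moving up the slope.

At impending motion up the slope, friction acts down-slope at its limit: f = μ_s N.
Perpendicular to the incline: N = m g cos θ + P sin θ.
Along the incline: P cos θ = m g sin θ + μ_s N = m g sin θ + μ_s (m g cos θ + P sin θ).
Solving, P (cos θ − μ_s sin θ) = m g (sin θ + μ_s cos θ), so P = 281×9.8×(sin 27.7° + 0.56 cos 27.7°)/(cos 27.7° − 0.56 sin 27.7°) = 2750×0.9607/0.6251 = 4230 N.

P ≈ 4230 N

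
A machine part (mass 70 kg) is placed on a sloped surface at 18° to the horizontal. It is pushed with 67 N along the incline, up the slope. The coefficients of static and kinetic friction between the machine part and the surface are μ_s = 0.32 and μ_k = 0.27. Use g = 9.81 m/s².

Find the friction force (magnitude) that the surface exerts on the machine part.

Perpendicular to the surface, N = m g cos θ = 70·9.81·cos 18° = 653.1 N.
The friction needed for equilibrium is m g sin θ − P = 212.2 − 67 = 145.2 N, measured positive up-slope.
Static friction can supply at most μ_s N = 209 N.
Since |145.2| ≤ 209 N, the machine part remains in static equilibrium and friction takes exactly the required value.

f ≈ 145 N (up the incline)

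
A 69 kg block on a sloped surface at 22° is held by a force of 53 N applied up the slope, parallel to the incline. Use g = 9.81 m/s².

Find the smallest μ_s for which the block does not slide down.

μ_s,min ≈ 0.32

N = m g cos θ = 627.6 N.
Friction must make up the shortfall along the incline: f = m g sin θ − P = 253.6 − 53 = 200.6 N.
At the threshold f = μ_s N, so μ_s,min = 200.6/627.6 = 0.32.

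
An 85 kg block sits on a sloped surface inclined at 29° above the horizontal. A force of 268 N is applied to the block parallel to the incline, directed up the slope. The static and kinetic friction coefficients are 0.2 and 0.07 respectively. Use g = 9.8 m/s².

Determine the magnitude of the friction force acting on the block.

f ≈ 136 N (up the incline)

Perpendicular to the surface, N = m g cos θ = 85·9.8·cos 29° = 728.6 N.
Parallel to the incline, ΣF = 0 gives f = m g sin θ − P = 403.8 − 268 = 135.8 N (up-slope positive).
The static-friction ceiling is μ_s N = 0.2 × 728.6 = 145.7 N.
Since |135.8| ≤ 145.7 N, the block remains in static equilibrium and friction takes exactly the required value.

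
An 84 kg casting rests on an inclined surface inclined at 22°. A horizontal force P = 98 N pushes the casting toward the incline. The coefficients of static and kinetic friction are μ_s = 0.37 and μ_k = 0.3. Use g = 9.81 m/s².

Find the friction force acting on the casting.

Normal direction: N = m g cos θ + P sin θ = 800.7 N.
Parallel to the incline: P cos θ − m g sin θ = 90.86 − 308.7 = -217.8 N; the friction needed to balance this is 217.8 N acting up the slope.
The limit of static friction is μ_s N = 296.3 N.
Since 217.8 N is within the 296.3 N limit, the casting stays put and friction is exactly 218 N.

f ≈ 218 N (up the incline)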